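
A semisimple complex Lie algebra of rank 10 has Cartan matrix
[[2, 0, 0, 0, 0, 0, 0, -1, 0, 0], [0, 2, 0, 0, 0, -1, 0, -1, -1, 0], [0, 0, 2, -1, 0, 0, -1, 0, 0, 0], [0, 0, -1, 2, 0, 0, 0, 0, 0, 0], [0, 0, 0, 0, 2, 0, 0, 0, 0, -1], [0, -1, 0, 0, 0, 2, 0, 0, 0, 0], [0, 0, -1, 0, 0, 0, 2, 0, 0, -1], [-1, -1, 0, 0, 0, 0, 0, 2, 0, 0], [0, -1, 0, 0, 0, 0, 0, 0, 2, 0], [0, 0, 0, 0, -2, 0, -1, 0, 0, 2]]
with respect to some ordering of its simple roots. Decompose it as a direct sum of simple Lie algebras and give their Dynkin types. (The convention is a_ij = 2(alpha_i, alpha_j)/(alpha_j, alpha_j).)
B_5 (so(11)) + D_5 (so(10))

The diagram associated to this matrix has two connected components: the simple roots {alpha_3, alpha_4, alpha_5, alpha_7, alpha_10} form a chain of 5 nodes with a double edge at one end; the terminal node there is the unique short simple root (B_5), and {alpha_1, alpha_2, alpha_6, alpha_8, alpha_9} form a chain of 3 nodes with a fork of two nodes at one end (D_5). A semisimple Lie algebra decomposes uniquely as the direct sum of simple ideals, one per connected component of its Dynkin diagram, so g ≅ B_5 ⊕ D_5 (dimension 55 + 45 = 100).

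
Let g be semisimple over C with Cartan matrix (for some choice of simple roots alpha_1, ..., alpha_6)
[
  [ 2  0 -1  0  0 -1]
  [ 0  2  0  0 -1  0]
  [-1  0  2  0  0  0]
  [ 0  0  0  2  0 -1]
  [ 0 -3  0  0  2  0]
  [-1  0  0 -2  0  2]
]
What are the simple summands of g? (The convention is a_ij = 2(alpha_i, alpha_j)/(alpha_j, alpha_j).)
The diagram associated to this matrix has two connected components: the simple roots {alpha_1, alpha_3, alpha_4, alpha_6} form a chain of 4 nodes with a double edge at one end; the terminal node there is the unique short simple root (B_4), and {alpha_2, alpha_5} form two nodes joined by a triple edge (G_2). A semisimple Lie algebra decomposes uniquely as the direct sum of simple ideals, one per connected component of its Dynkin diagram, so g ≅ B_4 ⊕ G_2 (dimension 36 + 14 = 50).

type B_4 + type G_2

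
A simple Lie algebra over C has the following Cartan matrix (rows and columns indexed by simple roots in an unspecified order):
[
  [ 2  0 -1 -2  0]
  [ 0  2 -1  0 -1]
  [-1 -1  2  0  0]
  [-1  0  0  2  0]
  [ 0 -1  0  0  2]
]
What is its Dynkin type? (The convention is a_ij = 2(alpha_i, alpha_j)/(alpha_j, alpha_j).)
The matrix has rank 5 with 2's on the diagonal. Reading the off-diagonal entries as Dynkin edges (a single edge where a_ij = a_ji = -1; a double or triple edge where a_ij * a_ji = 2 or 3), the diagram is a chain of 5 nodes with a double edge at one end; the terminal node there is the unique short simple root (B_5). One simple-root ordering that puts it in standard form is (alpha_5, alpha_2, alpha_3, alpha_1, alpha_4). So the algebra is type B_5, i.e. so(11).

B_5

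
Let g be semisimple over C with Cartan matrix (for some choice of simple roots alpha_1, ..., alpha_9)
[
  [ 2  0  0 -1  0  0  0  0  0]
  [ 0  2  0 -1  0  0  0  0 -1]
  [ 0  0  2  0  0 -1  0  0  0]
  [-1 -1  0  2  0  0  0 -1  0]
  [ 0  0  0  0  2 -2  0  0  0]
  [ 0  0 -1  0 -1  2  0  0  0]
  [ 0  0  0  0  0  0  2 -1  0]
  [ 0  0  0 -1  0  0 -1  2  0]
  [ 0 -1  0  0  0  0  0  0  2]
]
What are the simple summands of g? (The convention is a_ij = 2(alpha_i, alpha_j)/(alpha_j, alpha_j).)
The diagram associated to this matrix has two connected components: the simple roots {alpha_3, alpha_5, alpha_6} form a chain of 3 nodes with a double edge at one end; the terminal node there is the unique long simple root (C_3), and {alpha_1, alpha_2, alpha_4, alpha_7, alpha_8, alpha_9} form a chain of 5 nodes with one extra node attached to the third node from one end (E_6). A semisimple Lie algebra decomposes uniquely as the direct sum of simple ideals, one per connected component of its Dynkin diagram, so g ≅ C_3 ⊕ E_6 (dimension 21 + 78 = 99).

C3 + E6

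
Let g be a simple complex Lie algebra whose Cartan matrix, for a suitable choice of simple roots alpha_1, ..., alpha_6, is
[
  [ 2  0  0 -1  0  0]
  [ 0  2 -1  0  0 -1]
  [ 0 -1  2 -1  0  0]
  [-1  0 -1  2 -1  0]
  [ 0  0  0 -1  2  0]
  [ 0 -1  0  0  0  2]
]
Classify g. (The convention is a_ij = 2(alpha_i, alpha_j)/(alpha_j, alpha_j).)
D_6

The matrix has rank 6 with 2's on the diagonal. Reading the off-diagonal entries as Dynkin edges (a single edge where a_ij = a_ji = -1; a double or triple edge where a_ij * a_ji = 2 or 3), the diagram is a chain of 4 nodes with a fork of two nodes at one end (D_6). One simple-root ordering that puts it in standard form is (alpha_6, alpha_2, alpha_3, alpha_4, alpha_5, alpha_1). So the algebra is type D_6, i.e. so(12).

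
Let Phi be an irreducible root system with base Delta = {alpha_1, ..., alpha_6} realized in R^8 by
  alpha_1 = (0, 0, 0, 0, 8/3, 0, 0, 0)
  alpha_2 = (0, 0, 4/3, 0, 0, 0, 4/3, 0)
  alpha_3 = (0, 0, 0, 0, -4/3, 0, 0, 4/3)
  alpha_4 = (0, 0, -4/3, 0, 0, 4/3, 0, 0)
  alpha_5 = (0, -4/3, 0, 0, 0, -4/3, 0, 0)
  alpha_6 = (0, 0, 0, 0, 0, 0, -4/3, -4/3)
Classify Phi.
Compute the Cartan integers a_ij = 2(alpha_i, alpha_j)/(alpha_j, alpha_j); the resulting 6x6 Cartan matrix is
[[2, 0, -2, 0, 0, 0], [0, 2, 0, -1, 0, -1], [-1, 0, 2, 0, 0, -1], [0, -1, 0, 2, -1, 0], [0, 0, 0, -1, 2, 0], [0, -1, -1, 0, 0, 2]].
The roots have two lengths (squared-length ratio 2:1); the short ones are alpha_{2,3,4,5,6}. The associated Dynkin diagram is a chain of 6 nodes with a double edge at one end; the terminal node there is the unique long simple root (C_6), so the type is C_6 (the algebra sp(12)).

type C_6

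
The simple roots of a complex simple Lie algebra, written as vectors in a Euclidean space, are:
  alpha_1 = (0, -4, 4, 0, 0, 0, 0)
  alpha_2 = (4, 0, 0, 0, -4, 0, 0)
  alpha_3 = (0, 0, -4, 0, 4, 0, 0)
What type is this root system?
Compute the Cartan integers a_ij = 2(alpha_i, alpha_j)/(alpha_j, alpha_j); the resulting 3x3 Cartan matrix is
[[2, 0, -1], [0, 2, -1], [-1, -1, 2]].
All simple roots have the same length, so the diagram is simply laced. The associated Dynkin diagram is a chain of 3 nodes with single edges (A_3), so the type is A_3 (the algebra sl(4)).

type A_3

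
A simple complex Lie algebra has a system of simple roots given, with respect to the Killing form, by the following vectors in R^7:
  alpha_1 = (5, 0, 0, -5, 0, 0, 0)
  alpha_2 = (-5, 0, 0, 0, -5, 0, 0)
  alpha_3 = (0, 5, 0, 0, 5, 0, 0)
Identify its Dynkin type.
A3

Compute the Cartan integers a_ij = 2(alpha_i, alpha_j)/(alpha_j, alpha_j); the resulting 3x3 Cartan matrix is
[[2, -1, 0], [-1, 2, -1], [0, -1, 2]].
All simple roots have the same length, so the diagram is simply laced. The associated Dynkin diagram is a chain of 3 nodes with single edges (A_3), so the type is A_3 (the algebra sl(4)).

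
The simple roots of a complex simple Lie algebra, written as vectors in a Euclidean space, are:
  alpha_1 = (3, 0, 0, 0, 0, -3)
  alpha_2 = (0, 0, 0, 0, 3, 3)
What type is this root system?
Compute the Cartan integers a_ij = 2(alpha_i, alpha_j)/(alpha_j, alpha_j); the resulting 2x2 Cartan matrix is
[[2, -1], [-1, 2]].
All simple roots have the same length, so the diagram is simply laced. The associated Dynkin diagram is a chain of 2 nodes with single edges (A_2), so the type is A_2 (the algebra sl(3)).

type A_2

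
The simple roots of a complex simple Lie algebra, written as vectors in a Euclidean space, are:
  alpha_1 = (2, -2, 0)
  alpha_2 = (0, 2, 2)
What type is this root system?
Compute the Cartan integers a_ij = 2(alpha_i, alpha_j)/(alpha_j, alpha_j); the resulting 2x2 Cartan matrix is
[[2, -1], [-1, 2]].
All simple roots have the same length, so the diagram is simply laced. The associated Dynkin diagram is a chain of 2 nodes with single edges (A_2), so the type is A_2 (the algebra sl(3)).

A_2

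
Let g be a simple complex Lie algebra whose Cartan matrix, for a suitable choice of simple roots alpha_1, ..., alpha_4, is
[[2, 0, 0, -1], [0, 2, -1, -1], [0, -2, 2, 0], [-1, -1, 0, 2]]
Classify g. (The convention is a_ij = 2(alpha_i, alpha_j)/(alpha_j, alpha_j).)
C_4 (sp(8))

The matrix has rank 4 with 2's on the diagonal. Reading the off-diagonal entries as Dynkin edges (a single edge where a_ij = a_ji = -1; a double or triple edge where a_ij * a_ji = 2 or 3), the diagram is a chain of 4 nodes with a double edge at one end; the terminal node there is the unique long simple root (C_4). One simple-root ordering that puts it in standard form is (alpha_1, alpha_4, alpha_2, alpha_3). So the algebra is type C_4, i.e. sp(8).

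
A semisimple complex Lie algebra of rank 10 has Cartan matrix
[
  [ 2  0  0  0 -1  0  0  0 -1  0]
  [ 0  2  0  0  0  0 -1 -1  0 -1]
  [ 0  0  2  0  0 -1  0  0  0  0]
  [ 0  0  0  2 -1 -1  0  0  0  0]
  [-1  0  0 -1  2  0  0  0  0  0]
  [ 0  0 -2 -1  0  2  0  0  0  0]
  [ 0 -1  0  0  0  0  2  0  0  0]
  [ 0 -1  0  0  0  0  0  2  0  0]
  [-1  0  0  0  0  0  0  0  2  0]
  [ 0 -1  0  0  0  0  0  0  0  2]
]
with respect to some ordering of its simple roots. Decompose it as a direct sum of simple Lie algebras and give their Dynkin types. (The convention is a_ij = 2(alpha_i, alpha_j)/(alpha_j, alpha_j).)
B_6 ⊕ D_4

The diagram associated to this matrix has two connected components: the simple roots {alpha_1, alpha_3, alpha_4, alpha_5, alpha_6, alpha_9} form a chain of 6 nodes with a double edge at one end; the terminal node there is the unique short simple root (B_6), and {alpha_2, alpha_7, alpha_8, alpha_10} form a chain of 2 nodes with a fork of two nodes at one end (D_4). A semisimple Lie algebra decomposes uniquely as the direct sum of simple ideals, one per connected component of its Dynkin diagram, so g ≅ B_6 ⊕ D_4 (dimension 78 + 28 = 106).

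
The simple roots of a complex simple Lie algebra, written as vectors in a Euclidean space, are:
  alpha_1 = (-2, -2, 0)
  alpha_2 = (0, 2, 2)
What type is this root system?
Compute the Cartan integers a_ij = 2(alpha_i, alpha_j)/(alpha_j, alpha_j); the resulting 2x2 Cartan matrix is
[[2, -1], [-1, 2]].
All simple roots have the same length, so the diagram is simply laced. The associated Dynkin diagram is a chain of 2 nodes with single edges (A_2), so the type is A_2 (the algebra sl(3)).

A_2 (sl(3))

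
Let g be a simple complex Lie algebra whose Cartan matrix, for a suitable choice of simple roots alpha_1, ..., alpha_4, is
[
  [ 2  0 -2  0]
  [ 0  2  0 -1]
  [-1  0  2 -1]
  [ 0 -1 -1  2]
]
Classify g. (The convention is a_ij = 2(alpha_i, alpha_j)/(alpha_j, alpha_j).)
The matrix has rank 4 with 2's on the diagonal. Reading the off-diagonal entries as Dynkin edges (a single edge where a_ij = a_ji = -1; a double or triple edge where a_ij * a_ji = 2 or 3), the diagram is a chain of 4 nodes with a double edge at one end; the terminal node there is the unique long simple root (C_4). One simple-root ordering that puts it in standard form is (alpha_2, alpha_4, alpha_3, alpha_1). So the algebra is type C_4, i.e. sp(8).

C_4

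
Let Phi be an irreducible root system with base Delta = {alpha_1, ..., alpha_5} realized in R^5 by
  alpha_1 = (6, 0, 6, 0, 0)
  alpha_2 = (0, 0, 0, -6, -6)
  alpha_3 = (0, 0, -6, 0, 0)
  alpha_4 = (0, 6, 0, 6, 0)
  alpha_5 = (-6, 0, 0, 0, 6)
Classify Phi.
B_5 (so(11))

Compute the Cartan integers a_ij = 2(alpha_i, alpha_j)/(alpha_j, alpha_j); the resulting 5x5 Cartan matrix is
[[2, 0, -2, 0, -1], [0, 2, 0, -1, -1], [-1, 0, 2, 0, 0], [0, -1, 0, 2, 0], [-1, -1, 0, 0, 2]].
The roots have two lengths (squared-length ratio 2:1); the short ones are alpha_{3}. The associated Dynkin diagram is a chain of 5 nodes with a double edge at one end; the terminal node there is the unique short simple root (B_5), so the type is B_5 (the algebra so(11)).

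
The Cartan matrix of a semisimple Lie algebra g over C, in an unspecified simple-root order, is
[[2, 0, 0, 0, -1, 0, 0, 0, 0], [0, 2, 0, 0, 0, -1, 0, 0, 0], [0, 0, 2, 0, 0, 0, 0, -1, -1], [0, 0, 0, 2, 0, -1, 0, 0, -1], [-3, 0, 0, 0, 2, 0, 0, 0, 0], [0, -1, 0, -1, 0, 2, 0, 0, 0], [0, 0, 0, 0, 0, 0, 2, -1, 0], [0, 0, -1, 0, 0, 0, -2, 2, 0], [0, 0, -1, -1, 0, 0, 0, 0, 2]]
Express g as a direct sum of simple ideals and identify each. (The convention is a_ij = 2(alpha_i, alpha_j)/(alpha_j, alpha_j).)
type B_7 ⊕ type G_2

The diagram associated to this matrix has two connected components: the simple roots {alpha_2, alpha_3, alpha_4, alpha_6, alpha_7, alpha_8, alpha_9} form a chain of 7 nodes with a double edge at one end; the terminal node there is the unique short simple root (B_7), and {alpha_1, alpha_5} form two nodes joined by a triple edge (G_2). A semisimple Lie algebra decomposes uniquely as the direct sum of simple ideals, one per connected component of its Dynkin diagram, so g ≅ B_7 ⊕ G_2 (dimension 105 + 14 = 119).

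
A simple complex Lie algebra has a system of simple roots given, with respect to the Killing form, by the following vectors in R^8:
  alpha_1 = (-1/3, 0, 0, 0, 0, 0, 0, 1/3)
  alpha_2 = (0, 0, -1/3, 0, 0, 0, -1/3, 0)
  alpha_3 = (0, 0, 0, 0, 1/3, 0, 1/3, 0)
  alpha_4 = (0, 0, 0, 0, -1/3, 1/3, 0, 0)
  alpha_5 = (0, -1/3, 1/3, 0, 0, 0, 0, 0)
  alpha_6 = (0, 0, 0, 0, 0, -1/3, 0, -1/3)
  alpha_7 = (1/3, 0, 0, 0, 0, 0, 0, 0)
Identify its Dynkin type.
Compute the Cartan integers a_ij = 2(alpha_i, alpha_j)/(alpha_j, alpha_j); the resulting 7x7 Cartan matrix is
[[2, 0, 0, 0, 0, -1, -2], [0, 2, -1, 0, -1, 0, 0], [0, -1, 2, -1, 0, 0, 0], [0, 0, -1, 2, 0, -1, 0], [0, -1, 0, 0, 2, 0, 0], [-1, 0, 0, -1, 0, 2, 0], [-1, 0, 0, 0, 0, 0, 2]].
The roots have two lengths (squared-length ratio 2:1); the short ones are alpha_{7}. The associated Dynkin diagram is a chain of 7 nodes with a double edge at one end; the terminal node there is the unique short simple root (B_7), so the type is B_7 (the algebra so(15)).

type B_7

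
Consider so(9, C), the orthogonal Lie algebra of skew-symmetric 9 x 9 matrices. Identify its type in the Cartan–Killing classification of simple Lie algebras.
B4

This is so(9) with 9 odd, which has dimension 9(9-1)/2 = 36 and rank (9-1)/2 = 4. In the classification of classical Lie algebras, the orthogonal algebra so(2n+1) in an odd number of variables has type B_n; here n = 4, so the Dynkin diagram is a chain of 4 nodes with a double edge at one end; the terminal node there is the unique short simple root (B_4). Hence the type is B_4.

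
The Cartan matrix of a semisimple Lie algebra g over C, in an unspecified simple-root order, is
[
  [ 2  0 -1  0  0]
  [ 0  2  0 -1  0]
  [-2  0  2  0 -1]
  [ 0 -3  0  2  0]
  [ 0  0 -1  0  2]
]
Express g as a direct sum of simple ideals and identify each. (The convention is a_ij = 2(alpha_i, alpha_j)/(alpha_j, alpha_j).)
B3 ⊕ G2

The diagram associated to this matrix has two connected components: the simple roots {alpha_1, alpha_3, alpha_5} form a chain of 3 nodes with a double edge at one end; the terminal node there is the unique short simple root (B_3), and {alpha_2, alpha_4} form two nodes joined by a triple edge (G_2). A semisimple Lie algebra decomposes uniquely as the direct sum of simple ideals, one per connected component of its Dynkin diagram, so g ≅ B_3 ⊕ G_2 (dimension 21 + 14 = 35).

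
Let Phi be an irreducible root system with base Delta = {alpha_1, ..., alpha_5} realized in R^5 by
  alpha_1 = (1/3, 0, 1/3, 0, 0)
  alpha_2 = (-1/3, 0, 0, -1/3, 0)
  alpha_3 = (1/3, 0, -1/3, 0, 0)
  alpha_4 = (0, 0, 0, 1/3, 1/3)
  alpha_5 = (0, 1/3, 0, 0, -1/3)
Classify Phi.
type D_5

Compute the Cartan integers a_ij = 2(alpha_i, alpha_j)/(alpha_j, alpha_j); the resulting 5x5 Cartan matrix is
[[2, -1, 0, 0, 0], [-1, 2, -1, -1, 0], [0, -1, 2, 0, 0], [0, -1, 0, 2, -1], [0, 0, 0, -1, 2]].
All simple roots have the same length, so the diagram is simply laced. The associated Dynkin diagram is a chain of 3 nodes with a fork of two nodes at one end (D_5), so the type is D_5 (the algebra so(10)).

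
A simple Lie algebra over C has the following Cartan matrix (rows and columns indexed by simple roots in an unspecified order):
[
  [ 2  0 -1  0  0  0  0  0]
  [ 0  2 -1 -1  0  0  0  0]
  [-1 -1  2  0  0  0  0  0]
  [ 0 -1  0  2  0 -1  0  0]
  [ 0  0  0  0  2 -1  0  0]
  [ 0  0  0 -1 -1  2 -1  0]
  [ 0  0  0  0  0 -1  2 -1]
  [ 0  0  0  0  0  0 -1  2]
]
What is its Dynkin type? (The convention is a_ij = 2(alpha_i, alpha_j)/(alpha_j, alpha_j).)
The matrix has rank 8 with 2's on the diagonal. Reading the off-diagonal entries as Dynkin edges (a single edge where a_ij = a_ji = -1; a double or triple edge where a_ij * a_ji = 2 or 3), the diagram is a chain of 7 nodes with one extra node attached to the third node from one end (E_8). One simple-root ordering that puts it in standard form is (alpha_8, alpha_5, alpha_7, alpha_6, alpha_4, alpha_2, alpha_3, alpha_1). So the algebra is type E_8.

E8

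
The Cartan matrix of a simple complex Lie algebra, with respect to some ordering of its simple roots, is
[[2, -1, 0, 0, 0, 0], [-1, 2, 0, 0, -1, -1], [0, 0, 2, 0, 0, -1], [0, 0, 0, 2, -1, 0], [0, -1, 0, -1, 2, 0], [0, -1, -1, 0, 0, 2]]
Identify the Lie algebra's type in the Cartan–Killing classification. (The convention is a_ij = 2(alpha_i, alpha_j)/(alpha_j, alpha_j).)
E_6

The matrix has rank 6 with 2's on the diagonal. Reading the off-diagonal entries as Dynkin edges (a single edge where a_ij = a_ji = -1; a double or triple edge where a_ij * a_ji = 2 or 3), the diagram is a chain of 5 nodes with one extra node attached to the third node from one end (E_6). One simple-root ordering that puts it in standard form is (alpha_4, alpha_1, alpha_5, alpha_2, alpha_6, alpha_3). So the algebra is type E_6.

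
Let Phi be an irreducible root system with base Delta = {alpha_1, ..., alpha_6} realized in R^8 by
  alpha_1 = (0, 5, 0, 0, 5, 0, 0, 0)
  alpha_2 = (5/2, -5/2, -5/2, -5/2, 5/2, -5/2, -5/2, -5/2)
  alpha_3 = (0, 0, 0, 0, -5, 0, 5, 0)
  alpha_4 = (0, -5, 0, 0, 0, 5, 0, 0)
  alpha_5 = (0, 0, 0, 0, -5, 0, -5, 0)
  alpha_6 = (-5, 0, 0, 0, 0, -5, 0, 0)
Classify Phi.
type E_6

Compute the Cartan integers a_ij = 2(alpha_i, alpha_j)/(alpha_j, alpha_j); the resulting 6x6 Cartan matrix is
[[2, 0, -1, -1, -1, 0], [0, 2, -1, 0, 0, 0], [-1, -1, 2, 0, 0, 0], [-1, 0, 0, 2, 0, -1], [-1, 0, 0, 0, 2, 0], [0, 0, 0, -1, 0, 2]].
All simple roots have the same length, so the diagram is simply laced. The associated Dynkin diagram is a chain of 5 nodes with one extra node attached to the third node from one end (E_6), so the type is E_6.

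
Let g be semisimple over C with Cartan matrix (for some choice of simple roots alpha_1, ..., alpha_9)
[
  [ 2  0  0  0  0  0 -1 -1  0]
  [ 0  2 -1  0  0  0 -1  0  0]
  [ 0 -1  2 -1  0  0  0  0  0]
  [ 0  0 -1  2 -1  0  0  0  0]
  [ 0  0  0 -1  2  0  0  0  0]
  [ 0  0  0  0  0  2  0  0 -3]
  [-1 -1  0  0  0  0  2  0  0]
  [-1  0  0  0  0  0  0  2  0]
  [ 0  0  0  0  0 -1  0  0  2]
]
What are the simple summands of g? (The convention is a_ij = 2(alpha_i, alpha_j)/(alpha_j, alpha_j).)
type A_7 ⊕ type G_2

The diagram associated to this matrix has two connected components: the simple roots {alpha_1, alpha_2, alpha_3, alpha_4, alpha_5, alpha_7, alpha_8} form a chain of 7 nodes with single edges (A_7), and {alpha_6, alpha_9} form two nodes joined by a triple edge (G_2). A semisimple Lie algebra decomposes uniquely as the direct sum of simple ideals, one per connected component of its Dynkin diagram, so g ≅ A_7 ⊕ G_2 (dimension 63 + 14 = 77).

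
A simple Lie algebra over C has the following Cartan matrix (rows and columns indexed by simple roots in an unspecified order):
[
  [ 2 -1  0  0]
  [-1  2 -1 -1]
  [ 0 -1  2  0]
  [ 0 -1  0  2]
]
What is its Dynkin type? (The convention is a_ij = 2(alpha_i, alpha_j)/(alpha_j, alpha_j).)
D4

The matrix has rank 4 with 2's on the diagonal. Reading the off-diagonal entries as Dynkin edges (a single edge where a_ij = a_ji = -1; a double or triple edge where a_ij * a_ji = 2 or 3), the diagram is a chain of 2 nodes with a fork of two nodes at one end (D_4). One simple-root ordering that puts it in standard form is (alpha_3, alpha_2, alpha_4, alpha_1). So the algebra is type D_4, i.e. so(8).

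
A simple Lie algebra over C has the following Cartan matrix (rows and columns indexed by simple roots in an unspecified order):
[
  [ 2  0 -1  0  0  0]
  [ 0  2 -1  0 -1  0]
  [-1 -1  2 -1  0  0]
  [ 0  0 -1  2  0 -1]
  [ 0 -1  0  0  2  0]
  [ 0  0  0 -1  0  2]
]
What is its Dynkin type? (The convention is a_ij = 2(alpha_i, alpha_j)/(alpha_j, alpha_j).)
E_6

The matrix has rank 6 with 2's on the diagonal. Reading the off-diagonal entries as Dynkin edges (a single edge where a_ij = a_ji = -1; a double or triple edge where a_ij * a_ji = 2 or 3), the diagram is a chain of 5 nodes with one extra node attached to the third node from one end (E_6). One simple-root ordering that puts it in standard form is (alpha_5, alpha_1, alpha_2, alpha_3, alpha_4, alpha_6). So the algebra is type E_6.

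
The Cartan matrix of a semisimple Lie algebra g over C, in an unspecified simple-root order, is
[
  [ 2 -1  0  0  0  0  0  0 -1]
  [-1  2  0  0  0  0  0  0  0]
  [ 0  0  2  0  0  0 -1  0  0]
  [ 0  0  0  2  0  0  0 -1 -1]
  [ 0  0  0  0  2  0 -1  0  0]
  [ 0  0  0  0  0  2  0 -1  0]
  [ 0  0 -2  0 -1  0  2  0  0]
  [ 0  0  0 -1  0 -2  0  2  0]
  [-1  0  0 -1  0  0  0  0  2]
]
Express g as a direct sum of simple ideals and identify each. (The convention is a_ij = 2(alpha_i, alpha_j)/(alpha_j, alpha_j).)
The diagram associated to this matrix has two connected components: the simple roots {alpha_3, alpha_5, alpha_7} form a chain of 3 nodes with a double edge at one end; the terminal node there is the unique short simple root (B_3), and {alpha_1, alpha_2, alpha_4, alpha_6, alpha_8, alpha_9} form a chain of 6 nodes with a double edge at one end; the terminal node there is the unique short simple root (B_6). A semisimple Lie algebra decomposes uniquely as the direct sum of simple ideals, one per connected component of its Dynkin diagram, so g ≅ B_3 ⊕ B_6 (dimension 21 + 78 = 99).

B3 ⊕ B6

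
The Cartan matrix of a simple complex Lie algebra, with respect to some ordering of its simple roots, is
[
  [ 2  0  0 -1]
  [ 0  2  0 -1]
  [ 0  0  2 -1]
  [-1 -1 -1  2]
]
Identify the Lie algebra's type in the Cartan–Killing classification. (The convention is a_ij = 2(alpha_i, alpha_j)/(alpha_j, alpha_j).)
D_4 (so(8))

The matrix has rank 4 with 2's on the diagonal. Reading the off-diagonal entries as Dynkin edges (a single edge where a_ij = a_ji = -1; a double or triple edge where a_ij * a_ji = 2 or 3), the diagram is a chain of 2 nodes with a fork of two nodes at one end (D_4). One simple-root ordering that puts it in standard form is (alpha_3, alpha_4, alpha_1, alpha_2). So the algebra is type D_4, i.e. so(8).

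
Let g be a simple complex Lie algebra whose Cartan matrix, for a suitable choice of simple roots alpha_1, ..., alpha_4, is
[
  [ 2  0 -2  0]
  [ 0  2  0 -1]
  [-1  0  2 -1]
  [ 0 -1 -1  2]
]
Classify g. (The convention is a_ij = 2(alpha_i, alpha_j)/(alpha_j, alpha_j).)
The matrix has rank 4 with 2's on the diagonal. Reading the off-diagonal entries as Dynkin edges (a single edge where a_ij = a_ji = -1; a double or triple edge where a_ij * a_ji = 2 or 3), the diagram is a chain of 4 nodes with a double edge at one end; the terminal node there is the unique long simple root (C_4). One simple-root ordering that puts it in standard form is (alpha_2, alpha_4, alpha_3, alpha_1). So the algebra is type C_4, i.e. sp(8).

C_4 (sp(8))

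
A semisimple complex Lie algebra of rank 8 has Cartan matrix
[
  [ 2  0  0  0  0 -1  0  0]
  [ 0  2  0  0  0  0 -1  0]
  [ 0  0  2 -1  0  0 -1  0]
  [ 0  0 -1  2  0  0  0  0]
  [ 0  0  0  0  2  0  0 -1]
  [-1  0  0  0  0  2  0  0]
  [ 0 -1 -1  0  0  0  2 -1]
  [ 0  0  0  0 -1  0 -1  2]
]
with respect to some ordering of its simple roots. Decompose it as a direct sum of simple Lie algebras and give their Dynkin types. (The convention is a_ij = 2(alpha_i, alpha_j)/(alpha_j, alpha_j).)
The diagram associated to this matrix has two connected components: the simple roots {alpha_1, alpha_6} form a chain of 2 nodes with single edges (A_2), and {alpha_2, alpha_3, alpha_4, alpha_5, alpha_7, alpha_8} form a chain of 5 nodes with one extra node attached to the third node from one end (E_6). A semisimple Lie algebra decomposes uniquely as the direct sum of simple ideals, one per connected component of its Dynkin diagram, so g ≅ A_2 ⊕ E_6 (dimension 8 + 78 = 86).

A2 + E6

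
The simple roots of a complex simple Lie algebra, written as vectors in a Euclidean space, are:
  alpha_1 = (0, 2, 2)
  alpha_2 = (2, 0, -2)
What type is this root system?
A_2 (sl(3))

Compute the Cartan integers a_ij = 2(alpha_i, alpha_j)/(alpha_j, alpha_j); the resulting 2x2 Cartan matrix is
[[2, -1], [-1, 2]].
All simple roots have the same length, so the diagram is simply laced. The associated Dynkin diagram is a chain of 2 nodes with single edges (A_2), so the type is A_2 (the algebra sl(3)).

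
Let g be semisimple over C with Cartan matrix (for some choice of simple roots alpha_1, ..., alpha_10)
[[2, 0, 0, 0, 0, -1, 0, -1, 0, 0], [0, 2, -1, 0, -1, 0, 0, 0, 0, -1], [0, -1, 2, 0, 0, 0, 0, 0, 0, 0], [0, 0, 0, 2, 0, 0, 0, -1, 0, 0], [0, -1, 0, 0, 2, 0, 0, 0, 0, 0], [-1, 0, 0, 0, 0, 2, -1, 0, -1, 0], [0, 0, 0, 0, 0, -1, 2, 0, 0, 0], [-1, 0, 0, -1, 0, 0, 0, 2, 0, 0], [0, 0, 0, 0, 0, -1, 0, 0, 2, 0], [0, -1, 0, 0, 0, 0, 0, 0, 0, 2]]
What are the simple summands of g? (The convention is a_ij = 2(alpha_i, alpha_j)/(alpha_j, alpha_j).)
The diagram associated to this matrix has two connected components: the simple roots {alpha_2, alpha_3, alpha_5, alpha_10} form a chain of 2 nodes with a fork of two nodes at one end (D_4), and {alpha_1, alpha_4, alpha_6, alpha_7, alpha_8, alpha_9} form a chain of 4 nodes with a fork of two nodes at one end (D_6). A semisimple Lie algebra decomposes uniquely as the direct sum of simple ideals, one per connected component of its Dynkin diagram, so g ≅ D_4 ⊕ D_6 (dimension 28 + 66 = 94).

D4 + D6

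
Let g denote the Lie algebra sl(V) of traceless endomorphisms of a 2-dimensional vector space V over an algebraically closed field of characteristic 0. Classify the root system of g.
This is sl(2), which has dimension 2^2 - 1 = 3 and rank 2 - 1 = 1 (a Cartan subalgebra is the diagonal traceless matrices). In the classification of classical Lie algebras, the special linear algebra sl(n+1) has type A_n; here n = 1, so the Dynkin diagram is a chain of 1 nodes with single edges (A_1). Hence the type is A_1.

type A_1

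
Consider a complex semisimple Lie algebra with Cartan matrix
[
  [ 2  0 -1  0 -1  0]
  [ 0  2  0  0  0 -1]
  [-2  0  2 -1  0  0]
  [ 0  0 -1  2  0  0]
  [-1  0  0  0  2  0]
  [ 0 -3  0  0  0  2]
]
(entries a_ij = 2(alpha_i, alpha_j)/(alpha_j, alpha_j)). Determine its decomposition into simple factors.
F_4 + G_2

The diagram associated to this matrix has two connected components: the simple roots {alpha_1, alpha_3, alpha_4, alpha_5} form a chain of 4 nodes with a double edge between the middle two (F_4), and {alpha_2, alpha_6} form two nodes joined by a triple edge (G_2). A semisimple Lie algebra decomposes uniquely as the direct sum of simple ideals, one per connected component of its Dynkin diagram, so g ≅ F_4 ⊕ G_2 (dimension 52 + 14 = 66).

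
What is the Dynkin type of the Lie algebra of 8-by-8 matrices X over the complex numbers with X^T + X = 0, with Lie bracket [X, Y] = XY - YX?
This is so(8) with 8 even, which has dimension 8(8-1)/2 = 28 and rank 8/2 = 4. In the classification of classical Lie algebras, the orthogonal algebra so(2n) in an even number of variables has type D_n; here n = 4, so the Dynkin diagram is a chain of 2 nodes with a fork of two nodes at one end (D_4). Hence the type is D_4.

D_4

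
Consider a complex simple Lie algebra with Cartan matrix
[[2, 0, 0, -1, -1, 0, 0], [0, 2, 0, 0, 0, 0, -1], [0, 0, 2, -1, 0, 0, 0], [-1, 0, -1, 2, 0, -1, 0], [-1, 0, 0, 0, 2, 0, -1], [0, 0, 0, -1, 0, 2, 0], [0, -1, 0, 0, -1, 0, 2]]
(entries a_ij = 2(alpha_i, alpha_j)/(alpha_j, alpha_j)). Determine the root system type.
The matrix has rank 7 with 2's on the diagonal. Reading the off-diagonal entries as Dynkin edges (a single edge where a_ij = a_ji = -1; a double or triple edge where a_ij * a_ji = 2 or 3), the diagram is a chain of 5 nodes with a fork of two nodes at one end (D_7). One simple-root ordering that puts it in standard form is (alpha_2, alpha_7, alpha_5, alpha_1, alpha_4, alpha_3, alpha_6). So the algebra is type D_7, i.e. so(14).

D_7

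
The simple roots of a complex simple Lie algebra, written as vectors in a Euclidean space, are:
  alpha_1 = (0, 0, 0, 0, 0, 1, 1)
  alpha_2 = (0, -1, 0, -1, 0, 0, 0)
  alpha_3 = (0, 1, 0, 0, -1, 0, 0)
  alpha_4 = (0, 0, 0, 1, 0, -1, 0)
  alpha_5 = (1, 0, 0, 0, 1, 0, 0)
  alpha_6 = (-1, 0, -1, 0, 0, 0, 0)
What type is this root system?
Compute the Cartan integers a_ij = 2(alpha_i, alpha_j)/(alpha_j, alpha_j); the resulting 6x6 Cartan matrix is
[[2, 0, 0, -1, 0, 0], [0, 2, -1, -1, 0, 0], [0, -1, 2, 0, -1, 0], [-1, -1, 0, 2, 0, 0], [0, 0, -1, 0, 2, -1], [0, 0, 0, 0, -1, 2]].
All simple roots have the same length, so the diagram is simply laced. The associated Dynkin diagram is a chain of 6 nodes with single edges (A_6), so the type is A_6 (the algebra sl(7)).

A_6 (sl(7))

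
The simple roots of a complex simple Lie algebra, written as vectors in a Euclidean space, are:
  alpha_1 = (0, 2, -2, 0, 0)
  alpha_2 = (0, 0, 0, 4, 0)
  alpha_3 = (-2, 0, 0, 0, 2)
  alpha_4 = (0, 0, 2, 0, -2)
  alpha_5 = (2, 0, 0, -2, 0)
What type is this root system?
Compute the Cartan integers a_ij = 2(alpha_i, alpha_j)/(alpha_j, alpha_j); the resulting 5x5 Cartan matrix is
[[2, 0, 0, -1, 0], [0, 2, 0, 0, -2], [0, 0, 2, -1, -1], [-1, 0, -1, 2, 0], [0, -1, -1, 0, 2]].
The roots have two lengths (squared-length ratio 2:1); the short ones are alpha_{1,3,4,5}. The associated Dynkin diagram is a chain of 5 nodes with a double edge at one end; the terminal node there is the unique long simple root (C_5), so the type is C_5 (the algebra sp(10)).

C5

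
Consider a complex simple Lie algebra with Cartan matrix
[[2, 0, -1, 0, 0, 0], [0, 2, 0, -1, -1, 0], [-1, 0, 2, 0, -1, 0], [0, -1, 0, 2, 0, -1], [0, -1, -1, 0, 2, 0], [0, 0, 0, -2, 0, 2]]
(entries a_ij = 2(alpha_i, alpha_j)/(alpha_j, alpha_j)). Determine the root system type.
The matrix has rank 6 with 2's on the diagonal. Reading the off-diagonal entries as Dynkin edges (a single edge where a_ij = a_ji = -1; a double or triple edge where a_ij * a_ji = 2 or 3), the diagram is a chain of 6 nodes with a double edge at one end; the terminal node there is the unique long simple root (C_6). One simple-root ordering that puts it in standard form is (alpha_1, alpha_3, alpha_5, alpha_2, alpha_4, alpha_6). So the algebra is type C_6, i.e. sp(12).

C_6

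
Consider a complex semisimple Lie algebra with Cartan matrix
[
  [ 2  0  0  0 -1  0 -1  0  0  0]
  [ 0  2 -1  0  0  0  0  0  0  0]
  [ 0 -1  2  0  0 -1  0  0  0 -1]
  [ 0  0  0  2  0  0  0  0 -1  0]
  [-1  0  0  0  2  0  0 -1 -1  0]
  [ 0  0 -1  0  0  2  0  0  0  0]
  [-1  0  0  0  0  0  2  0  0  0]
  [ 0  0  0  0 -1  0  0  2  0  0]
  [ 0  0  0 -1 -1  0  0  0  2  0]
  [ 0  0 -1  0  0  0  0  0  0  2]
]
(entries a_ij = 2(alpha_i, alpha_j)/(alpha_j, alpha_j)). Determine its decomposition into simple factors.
D4 ⊕ E6

The diagram associated to this matrix has two connected components: the simple roots {alpha_2, alpha_3, alpha_6, alpha_10} form a chain of 2 nodes with a fork of two nodes at one end (D_4), and {alpha_1, alpha_4, alpha_5, alpha_7, alpha_8, alpha_9} form a chain of 5 nodes with one extra node attached to the third node from one end (E_6). A semisimple Lie algebra decomposes uniquely as the direct sum of simple ideals, one per connected component of its Dynkin diagram, so g ≅ D_4 ⊕ E_6 (dimension 28 + 78 = 106).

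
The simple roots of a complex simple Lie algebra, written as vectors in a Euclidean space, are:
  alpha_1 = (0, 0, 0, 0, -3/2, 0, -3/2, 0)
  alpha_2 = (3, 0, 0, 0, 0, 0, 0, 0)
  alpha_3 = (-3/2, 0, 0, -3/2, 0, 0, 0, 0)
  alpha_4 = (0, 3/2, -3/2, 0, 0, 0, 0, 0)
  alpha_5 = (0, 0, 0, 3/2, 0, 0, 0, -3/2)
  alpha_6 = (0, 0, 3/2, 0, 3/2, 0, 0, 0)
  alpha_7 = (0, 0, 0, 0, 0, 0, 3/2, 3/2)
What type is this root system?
type C_7

Compute the Cartan integers a_ij = 2(alpha_i, alpha_j)/(alpha_j, alpha_j); the resulting 7x7 Cartan matrix is
[[2, 0, 0, 0, 0, -1, -1], [0, 2, -2, 0, 0, 0, 0], [0, -1, 2, 0, -1, 0, 0], [0, 0, 0, 2, 0, -1, 0], [0, 0, -1, 0, 2, 0, -1], [-1, 0, 0, -1, 0, 2, 0], [-1, 0, 0, 0, -1, 0, 2]].
The roots have two lengths (squared-length ratio 2:1); the short ones are alpha_{1,3,4,5,6,7}. The associated Dynkin diagram is a chain of 7 nodes with a double edge at one end; the terminal node there is the unique long simple root (C_7), so the type is C_7 (the algebra sp(14)).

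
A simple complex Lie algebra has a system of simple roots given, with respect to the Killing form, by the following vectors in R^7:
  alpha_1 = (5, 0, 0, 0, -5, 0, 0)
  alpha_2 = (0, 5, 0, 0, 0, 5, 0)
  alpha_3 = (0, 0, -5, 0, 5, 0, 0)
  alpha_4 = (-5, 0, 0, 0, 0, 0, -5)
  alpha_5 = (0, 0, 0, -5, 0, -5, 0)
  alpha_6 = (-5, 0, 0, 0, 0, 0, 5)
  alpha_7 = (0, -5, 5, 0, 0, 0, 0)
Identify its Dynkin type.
D_7

Compute the Cartan integers a_ij = 2(alpha_i, alpha_j)/(alpha_j, alpha_j); the resulting 7x7 Cartan matrix is
[[2, 0, -1, -1, 0, -1, 0], [0, 2, 0, 0, -1, 0, -1], [-1, 0, 2, 0, 0, 0, -1], [-1, 0, 0, 2, 0, 0, 0], [0, -1, 0, 0, 2, 0, 0], [-1, 0, 0, 0, 0, 2, 0], [0, -1, -1, 0, 0, 0, 2]].
All simple roots have the same length, so the diagram is simply laced. The associated Dynkin diagram is a chain of 5 nodes with a fork of two nodes at one end (D_7), so the type is D_7 (the algebra so(14)).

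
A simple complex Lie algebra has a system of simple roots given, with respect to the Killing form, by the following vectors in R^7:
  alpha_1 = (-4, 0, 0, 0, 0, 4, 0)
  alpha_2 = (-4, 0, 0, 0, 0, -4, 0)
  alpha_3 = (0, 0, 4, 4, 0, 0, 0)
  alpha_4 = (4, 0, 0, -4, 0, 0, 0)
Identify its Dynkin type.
type D_4

Compute the Cartan integers a_ij = 2(alpha_i, alpha_j)/(alpha_j, alpha_j); the resulting 4x4 Cartan matrix is
[[2, 0, 0, -1], [0, 2, 0, -1], [0, 0, 2, -1], [-1, -1, -1, 2]].
All simple roots have the same length, so the diagram is simply laced. The associated Dynkin diagram is a chain of 2 nodes with a fork of two nodes at one end (D_4), so the type is D_4 (the algebra so(8)).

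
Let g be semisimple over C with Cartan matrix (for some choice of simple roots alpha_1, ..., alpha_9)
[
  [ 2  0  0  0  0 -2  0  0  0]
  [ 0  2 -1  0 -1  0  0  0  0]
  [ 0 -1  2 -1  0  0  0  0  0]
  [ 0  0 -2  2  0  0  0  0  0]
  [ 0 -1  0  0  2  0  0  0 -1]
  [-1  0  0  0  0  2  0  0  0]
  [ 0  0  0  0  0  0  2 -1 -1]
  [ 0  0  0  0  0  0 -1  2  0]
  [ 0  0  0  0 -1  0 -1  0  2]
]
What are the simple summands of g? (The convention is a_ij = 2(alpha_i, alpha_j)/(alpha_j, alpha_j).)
The diagram associated to this matrix has two connected components: the simple roots {alpha_1, alpha_6} form a chain of 2 nodes with a double edge at one end; the terminal node there is the unique short simple root (B_2), and {alpha_2, alpha_3, alpha_4, alpha_5, alpha_7, alpha_8, alpha_9} form a chain of 7 nodes with a double edge at one end; the terminal node there is the unique long simple root (C_7). A semisimple Lie algebra decomposes uniquely as the direct sum of simple ideals, one per connected component of its Dynkin diagram, so g ≅ B_2 ⊕ C_7 (dimension 10 + 105 = 115).

B2 + C7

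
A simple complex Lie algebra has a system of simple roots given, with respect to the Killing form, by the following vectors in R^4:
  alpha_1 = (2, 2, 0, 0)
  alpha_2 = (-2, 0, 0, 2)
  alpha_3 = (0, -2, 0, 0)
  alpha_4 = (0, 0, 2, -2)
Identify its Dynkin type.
Compute the Cartan integers a_ij = 2(alpha_i, alpha_j)/(alpha_j, alpha_j); the resulting 4x4 Cartan matrix is
[[2, -1, -2, 0], [-1, 2, 0, -1], [-1, 0, 2, 0], [0, -1, 0, 2]].
The roots have two lengths (squared-length ratio 2:1); the short ones are alpha_{3}. The associated Dynkin diagram is a chain of 4 nodes with a double edge at one end; the terminal node there is the unique short simple root (B_4), so the type is B_4 (the algebra so(9)).

B_4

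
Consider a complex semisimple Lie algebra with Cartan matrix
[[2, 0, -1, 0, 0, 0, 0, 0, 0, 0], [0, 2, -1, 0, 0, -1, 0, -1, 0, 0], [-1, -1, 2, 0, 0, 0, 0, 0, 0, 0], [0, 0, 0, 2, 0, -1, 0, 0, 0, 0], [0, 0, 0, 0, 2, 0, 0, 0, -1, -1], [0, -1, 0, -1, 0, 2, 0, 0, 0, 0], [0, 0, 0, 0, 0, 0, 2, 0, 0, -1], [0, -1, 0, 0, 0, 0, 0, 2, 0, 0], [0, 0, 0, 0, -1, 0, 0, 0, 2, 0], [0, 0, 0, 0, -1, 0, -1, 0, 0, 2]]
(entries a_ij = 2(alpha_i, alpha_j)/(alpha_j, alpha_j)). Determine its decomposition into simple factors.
A4 ⊕ E6

The diagram associated to this matrix has two connected components: the simple roots {alpha_5, alpha_7, alpha_9, alpha_10} form a chain of 4 nodes with single edges (A_4), and {alpha_1, alpha_2, alpha_3, alpha_4, alpha_6, alpha_8} form a chain of 5 nodes with one extra node attached to the third node from one end (E_6). A semisimple Lie algebra decomposes uniquely as the direct sum of simple ideals, one per connected component of its Dynkin diagram, so g ≅ A_4 ⊕ E_6 (dimension 24 + 78 = 102).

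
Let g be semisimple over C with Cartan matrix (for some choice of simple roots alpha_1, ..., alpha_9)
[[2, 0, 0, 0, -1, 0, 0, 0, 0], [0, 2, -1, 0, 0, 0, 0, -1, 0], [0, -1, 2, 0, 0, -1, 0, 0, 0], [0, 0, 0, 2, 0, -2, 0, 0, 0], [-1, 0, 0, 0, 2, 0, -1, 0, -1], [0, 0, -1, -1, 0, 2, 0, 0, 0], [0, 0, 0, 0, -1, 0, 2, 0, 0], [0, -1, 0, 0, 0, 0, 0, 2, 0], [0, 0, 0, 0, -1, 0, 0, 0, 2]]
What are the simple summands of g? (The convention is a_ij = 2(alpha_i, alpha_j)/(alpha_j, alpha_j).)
The diagram associated to this matrix has two connected components: the simple roots {alpha_2, alpha_3, alpha_4, alpha_6, alpha_8} form a chain of 5 nodes with a double edge at one end; the terminal node there is the unique long simple root (C_5), and {alpha_1, alpha_5, alpha_7, alpha_9} form a chain of 2 nodes with a fork of two nodes at one end (D_4). A semisimple Lie algebra decomposes uniquely as the direct sum of simple ideals, one per connected component of its Dynkin diagram, so g ≅ C_5 ⊕ D_4 (dimension 55 + 28 = 83).

C_5 ⊕ D_4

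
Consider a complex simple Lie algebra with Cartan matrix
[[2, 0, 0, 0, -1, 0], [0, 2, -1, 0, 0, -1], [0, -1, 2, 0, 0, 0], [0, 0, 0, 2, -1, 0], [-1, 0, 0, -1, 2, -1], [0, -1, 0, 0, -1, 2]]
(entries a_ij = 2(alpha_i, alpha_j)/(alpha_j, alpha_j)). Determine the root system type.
D_6 (so(12))

The matrix has rank 6 with 2's on the diagonal. Reading the off-diagonal entries as Dynkin edges (a single edge where a_ij = a_ji = -1; a double or triple edge where a_ij * a_ji = 2 or 3), the diagram is a chain of 4 nodes with a fork of two nodes at one end (D_6). One simple-root ordering that puts it in standard form is (alpha_3, alpha_2, alpha_6, alpha_5, alpha_4, alpha_1). So the algebra is type D_6, i.e. so(12).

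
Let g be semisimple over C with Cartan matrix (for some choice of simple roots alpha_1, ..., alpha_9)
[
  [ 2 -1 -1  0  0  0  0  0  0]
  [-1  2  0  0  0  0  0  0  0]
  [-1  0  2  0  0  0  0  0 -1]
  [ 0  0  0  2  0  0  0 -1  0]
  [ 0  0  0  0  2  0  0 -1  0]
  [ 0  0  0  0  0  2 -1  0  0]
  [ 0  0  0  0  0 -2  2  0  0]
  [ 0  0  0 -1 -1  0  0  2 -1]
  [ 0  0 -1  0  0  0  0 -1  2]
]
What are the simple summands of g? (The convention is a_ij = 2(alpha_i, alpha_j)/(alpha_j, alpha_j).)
type B_2 ⊕ type D_7

The diagram associated to this matrix has two connected components: the simple roots {alpha_6, alpha_7} form a chain of 2 nodes with a double edge at one end; the terminal node there is the unique short simple root (B_2), and {alpha_1, alpha_2, alpha_3, alpha_4, alpha_5, alpha_8, alpha_9} form a chain of 5 nodes with a fork of two nodes at one end (D_7). A semisimple Lie algebra decomposes uniquely as the direct sum of simple ideals, one per connected component of its Dynkin diagram, so g ≅ B_2 ⊕ D_7 (dimension 10 + 91 = 101).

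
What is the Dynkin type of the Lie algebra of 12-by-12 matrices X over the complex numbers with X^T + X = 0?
This is so(12) with 12 even, which has dimension 12(12-1)/2 = 66 and rank 12/2 = 6. In the classification of classical Lie algebras, the orthogonal algebra so(2n) in an even number of variables has type D_n; here n = 6, so the Dynkin diagram is a chain of 4 nodes with a fork of two nodes at one end (D_6). Hence the type is D_6.

D_6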